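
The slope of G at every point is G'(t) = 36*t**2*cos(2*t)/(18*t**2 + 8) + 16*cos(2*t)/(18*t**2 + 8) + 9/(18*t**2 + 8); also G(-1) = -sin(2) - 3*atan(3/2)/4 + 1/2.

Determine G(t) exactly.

G(t) = sin(2*t) + 3*atan(3*t/2)/4 + 1/2

The integrand splits into summands that can be handled one at a time.
A general antiderivative is sin(2*t) + 3*atan(3*t/2)/4 + C.
The condition gives C = -sin(2) - 3*atan(3/2)/4 + 1/2 - (-sin(2) - 3*atan(3/2)/4) = 1/2.
So G(t) = sin(2*t) + 3*atan(3*t/2)/4 + 1/2.
Check: d/dt[sin(2*t) + 3*atan(3*t/2)/4 + 1/2] = (36*t**2*cos(2*t) + 16*cos(2*t) + 9)/(18*t**2 + 8), which equals G'(t).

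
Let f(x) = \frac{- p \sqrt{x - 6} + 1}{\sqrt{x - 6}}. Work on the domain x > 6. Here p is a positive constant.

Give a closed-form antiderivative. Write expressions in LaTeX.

An antiderivative F(x) passes only if d/dx[F] lands on f(x) exactly.
Check: d/dx[- p x + 2 \sqrt{x - 6}] = \frac{- p \sqrt{x - 6} + 1}{\sqrt{x - 6}} = f(x).

An antiderivative is F(x) = - p x + 2 \sqrt{x - 6}.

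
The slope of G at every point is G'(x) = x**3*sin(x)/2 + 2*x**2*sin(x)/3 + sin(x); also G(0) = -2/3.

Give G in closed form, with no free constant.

The integrand splits into summands that can be handled one at a time.
A general antiderivative is -x**3*cos(x)/2 + 3*x**2*sin(x)/2 - 2*x**2*cos(x)/3 + 4*x*sin(x)/3 + 3*x*cos(x) - 3*sin(x) + cos(x)/3 + C.
The condition gives C = -2/3 - (1/3) = -1.
So G(x) = -x**3*cos(x)/2 + 3*x**2*sin(x)/2 - 2*x**2*cos(x)/3 + 4*x*sin(x)/3 + 3*x*cos(x) - 3*sin(x) + cos(x)/3 - 1.
Check: d/dx[-x**3*cos(x)/2 + 3*x**2*sin(x)/2 - 2*x**2*cos(x)/3 + 4*x*sin(x)/3 + 3*x*cos(x) - 3*sin(x) + cos(x)/3 - 1] = x**3*sin(x)/2 + 2*x**2*sin(x)/3 + sin(x) = G'(x).

G(x) = -x**3*cos(x)/2 + 3*x**2*sin(x)/2 - 2*x**2*cos(x)/3 + 4*x*sin(x)/3 + 3*x*cos(x) - 3*sin(x) + cos(x)/3 - 1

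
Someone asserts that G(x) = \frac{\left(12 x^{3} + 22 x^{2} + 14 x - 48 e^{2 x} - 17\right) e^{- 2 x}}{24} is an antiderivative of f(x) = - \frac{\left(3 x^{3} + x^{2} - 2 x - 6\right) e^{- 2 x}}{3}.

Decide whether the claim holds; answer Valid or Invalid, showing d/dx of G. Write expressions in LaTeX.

d/dx[G] = \frac{\left(- 3 x^{3} - x^{2} + 2 x + 6\right) e^{- 2 x}}{3}
This equals f(x) exactly, so the claim holds.

Valid. The derivative of G reproduces f.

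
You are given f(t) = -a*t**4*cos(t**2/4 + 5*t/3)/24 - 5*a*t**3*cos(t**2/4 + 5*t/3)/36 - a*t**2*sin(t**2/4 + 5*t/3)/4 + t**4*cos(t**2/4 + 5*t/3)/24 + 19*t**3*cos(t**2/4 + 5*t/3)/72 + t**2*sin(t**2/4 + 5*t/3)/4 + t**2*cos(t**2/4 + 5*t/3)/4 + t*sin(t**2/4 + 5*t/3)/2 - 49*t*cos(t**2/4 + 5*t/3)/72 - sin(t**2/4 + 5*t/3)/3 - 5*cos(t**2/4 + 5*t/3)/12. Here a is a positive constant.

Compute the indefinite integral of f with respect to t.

F(t) = (-a*t**3/3 + t**3/3 + t**2 - 4*t/3 - 1)*sin(t**2/4 + 5*t/3)/4 + C

f has the shape u'v + uv' for u = -a*t**3/12 + t**3/12 + t**2/4 - t/3 - 1/4 and v = sin(t**2/4 + 5*t/3) — it is the derivative of the product u*v.
Check: d/dt[(-a*t**3/3 + t**3/3 + t**2 - 4*t/3 - 1)*sin(t**2/4 + 5*t/3)/4] = -a*t**4*cos(t**2/4 + 5*t/3)/24 - 5*a*t**3*cos(t**2/4 + 5*t/3)/36 - a*t**2*sin(t**2/4 + 5*t/3)/4 + t**4*cos(t**2/4 + 5*t/3)/24 + 19*t**3*cos(t**2/4 + 5*t/3)/72 + t**2*sin(t**2/4 + 5*t/3)/4 + t**2*cos(t**2/4 + 5*t/3)/4 + t*sin(t**2/4 + 5*t/3)/2 - 49*t*cos(t**2/4 + 5*t/3)/72 - sin(t**2/4 + 5*t/3)/3 - 5*cos(t**2/4 + 5*t/3)/12 = f(t).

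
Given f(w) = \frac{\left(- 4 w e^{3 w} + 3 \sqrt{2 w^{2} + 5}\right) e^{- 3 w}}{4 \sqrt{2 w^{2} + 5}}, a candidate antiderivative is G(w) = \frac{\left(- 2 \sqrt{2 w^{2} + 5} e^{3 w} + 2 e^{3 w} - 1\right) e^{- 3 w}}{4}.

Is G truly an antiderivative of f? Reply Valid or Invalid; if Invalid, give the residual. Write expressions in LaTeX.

Valid - the claim checks out under differentiation.

d/dw[G] = \frac{\left(- 4 w e^{3 w} + 3 \sqrt{2 w^{2} + 5}\right) e^{- 3 w}}{4 \sqrt{2 w^{2} + 5}}
This equals f(w) exactly, so the claim holds.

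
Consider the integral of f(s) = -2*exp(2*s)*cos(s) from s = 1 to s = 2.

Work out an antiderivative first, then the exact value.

Antiderivative: F(s) = -2*exp(2*s)*sin(s)/5 - 4*exp(2*s)*cos(s)/5; value = -2*exp(4)*sin(2)/5 + 2*exp(2)*sin(1)/5 + 4*exp(2)*cos(1)/5 - 4*exp(4)*cos(2)/5

For F(s) to be correct the identity F'(s) - f(s) = 0 must hold.
F(s) = -2*exp(2*s)*sin(s)/5 - 4*exp(2*s)*cos(s)/5 is an antiderivative of f.
Check: d/ds[-2*exp(2*s)*sin(s)/5 - 4*exp(2*s)*cos(s)/5] = -2*exp(2*s)*cos(s) = f(s).
F(2) = -2*exp(4)*sin(2)/5 - 4*exp(4)*cos(2)/5; F(1) = -4*exp(2)*cos(1)/5 - 2*exp(2)*sin(1)/5.
Integral = F(2) - F(1) = -2*exp(4)*sin(2)/5 + 2*exp(2)*sin(1)/5 + 4*exp(2)*cos(1)/5 - 4*exp(4)*cos(2)/5.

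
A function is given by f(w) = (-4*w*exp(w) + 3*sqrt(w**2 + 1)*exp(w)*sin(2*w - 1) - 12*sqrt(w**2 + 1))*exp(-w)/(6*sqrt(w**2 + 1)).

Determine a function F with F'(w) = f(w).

Any candidate F(w) must reproduce f(w) exactly when differentiated.
Check: d/dw[(-8*sqrt(w**2 + 1)*exp(w) - 3*exp(w)*cos(2*w - 1) + 24)*exp(-w)/12] = (-4*w*exp(w) + 3*sqrt(w**2 + 1)*exp(w)*sin(2*w - 1) - 12*sqrt(w**2 + 1))*exp(-w)/(6*sqrt(w**2 + 1)) = f(w).

An antiderivative is F(w) = (-8*sqrt(w**2 + 1)*exp(w) - 3*exp(w)*cos(2*w - 1) + 24)*exp(-w)/12.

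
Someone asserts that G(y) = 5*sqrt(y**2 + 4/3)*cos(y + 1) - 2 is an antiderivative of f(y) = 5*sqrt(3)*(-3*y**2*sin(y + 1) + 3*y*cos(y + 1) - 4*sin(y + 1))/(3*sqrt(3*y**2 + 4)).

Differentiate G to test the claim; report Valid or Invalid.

d/dy[G] = sqrt(3)*(-15*y**2*sin(y + 1) + 15*y*cos(y + 1) - 20*sin(y + 1))/(3*sqrt(3*y**2 + 4))
This equals f(y) exactly, so the claim holds.

Valid. The derivative of G reproduces f.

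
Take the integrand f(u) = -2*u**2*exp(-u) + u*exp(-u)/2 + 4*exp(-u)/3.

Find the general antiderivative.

F(u) = 2*u**2*exp(-u) + 7*u*exp(-u)/2 + 13*exp(-u)/6 + C

f has the shape v'r + vr' for v = 2*u**2 + 7*u/2 + 13/6 and r = exp(-u) — it is the derivative of the product v*r.
Check: d/du[2*u**2*exp(-u) + 7*u*exp(-u)/2 + 13*exp(-u)/6] = (-12*u**2 + 3*u + 8)*exp(-u)/6, which equals f(u).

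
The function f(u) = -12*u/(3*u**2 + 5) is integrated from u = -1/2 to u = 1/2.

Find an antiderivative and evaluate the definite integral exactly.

The substitution w = 3*u**2 + 5 works: f is exactly (dF/dw)*(dw/du) for that inner function.
F(u) = -2*log(3*u**2 + 5) is an antiderivative of f.
Check: d/du[-2*log(3*u**2 + 5)] = -12*u/(3*u**2 + 5) = f(u).
F(1/2) = -2*log(23/4); F(-1/2) = -2*log(23/4).
Integral = F(1/2) - F(-1/2) = 0.

Antiderivative: F(u) = -2*log(3*u**2 + 5); value = 0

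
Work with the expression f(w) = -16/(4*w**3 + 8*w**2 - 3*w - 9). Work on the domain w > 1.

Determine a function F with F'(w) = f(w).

An antiderivative is F(w) = -16*log(w - 1)/25 + 16*log(w + 3/2)/25 - 16/(10*w + 15).

The denominator factors as (w - 1)*(2*w + 3)**2; partial fractions split f into directly integrable pieces: 32/(25*(2*w + 3)) + 32/(5*(2*w + 3)**2) - 16/(25*(w - 1)).
Check: d/dw[-16*log(w - 1)/25 + 16*log(w + 3/2)/25 - 16/(10*w + 15)] = -16/(4*w**3 + 8*w**2 - 3*w - 9) = f(w).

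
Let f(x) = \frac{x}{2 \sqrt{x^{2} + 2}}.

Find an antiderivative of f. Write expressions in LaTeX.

An antiderivative is F(x) = \frac{\sqrt{x^{2} + 2}}{2}.

f matches the chain-rule pattern g'(h)*h' with inner function h(x) = x^{2} + 2; substituting u = h(x) collapses the integral.
Check: d/dx[\frac{\sqrt{x^{2} + 2}}{2}] = \frac{x}{2 \sqrt{x^{2} + 2}} = f(x).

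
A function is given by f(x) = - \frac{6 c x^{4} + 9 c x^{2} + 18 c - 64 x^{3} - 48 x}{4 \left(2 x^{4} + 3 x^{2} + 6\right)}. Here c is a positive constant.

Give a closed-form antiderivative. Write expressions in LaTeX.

An antiderivative is F(x) = - \frac{3 c x}{4} + 2 \log{\left(x^{4} + \frac{3 x^{2}}{2} + 3 \right)}.

For F(x) to be correct the identity F'(x) - f(x) = 0 must hold.
Check: d/dx[- \frac{3 c x}{4} + 2 \log{\left(x^{4} + \frac{3 x^{2}}{2} + 3 \right)}] = \frac{- 6 c x^{4} - 9 c x^{2} - 18 c + 64 x^{3} + 48 x}{8 x^{4} + 12 x^{2} + 24}, which equals f(x).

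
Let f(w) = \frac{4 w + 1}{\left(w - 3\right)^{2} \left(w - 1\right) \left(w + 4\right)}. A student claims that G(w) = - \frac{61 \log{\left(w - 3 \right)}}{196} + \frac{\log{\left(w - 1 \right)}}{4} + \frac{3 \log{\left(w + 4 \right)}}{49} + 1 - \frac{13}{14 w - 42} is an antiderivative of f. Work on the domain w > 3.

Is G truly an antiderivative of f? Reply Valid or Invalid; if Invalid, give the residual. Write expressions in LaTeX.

Valid - the claim checks out under differentiation.

d/dw[G] = \frac{4 w + 1}{w^{4} - 3 w^{3} - 13 w^{2} + 51 w - 36}
This equals f(w) exactly, so the claim holds.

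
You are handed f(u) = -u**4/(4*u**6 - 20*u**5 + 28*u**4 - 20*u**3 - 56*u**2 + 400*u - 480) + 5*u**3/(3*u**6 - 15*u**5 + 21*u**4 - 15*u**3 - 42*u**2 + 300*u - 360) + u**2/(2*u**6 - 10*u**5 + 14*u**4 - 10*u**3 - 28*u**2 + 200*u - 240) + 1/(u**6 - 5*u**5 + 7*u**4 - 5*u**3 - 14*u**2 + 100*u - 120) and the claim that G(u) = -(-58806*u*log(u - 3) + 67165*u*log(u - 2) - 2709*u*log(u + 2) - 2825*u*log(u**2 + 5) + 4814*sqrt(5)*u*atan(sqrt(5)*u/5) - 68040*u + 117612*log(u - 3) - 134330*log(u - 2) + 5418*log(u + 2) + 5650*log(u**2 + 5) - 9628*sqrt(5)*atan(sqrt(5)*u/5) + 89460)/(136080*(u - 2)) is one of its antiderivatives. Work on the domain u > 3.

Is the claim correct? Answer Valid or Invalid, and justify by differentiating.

d/du[G] = (-3*u**4 + 20*u**3 + 6*u**2 + 12)/(12*u**6 - 60*u**5 + 84*u**4 - 60*u**3 - 168*u**2 + 1200*u - 1440)
This equals f(u) exactly, so the claim holds.

Valid - differentiating G returns exactly f.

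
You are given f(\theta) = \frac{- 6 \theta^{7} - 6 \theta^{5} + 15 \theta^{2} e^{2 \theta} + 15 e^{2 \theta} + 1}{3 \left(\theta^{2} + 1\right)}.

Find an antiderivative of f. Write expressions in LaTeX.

An antiderivative is F(\theta) = - \frac{\theta^{6}}{3} + \frac{5 e^{2 \theta}}{2} + \frac{\operatorname{atan}{\left(\theta \right)}}{3}.

Recover f(\theta) by differentiating a candidate F(\theta); any mismatch rules it out.
Check: d/d\theta[- \frac{\theta^{6}}{3} + \frac{5 e^{2 \theta}}{2} + \frac{\operatorname{atan}{\left(\theta \right)}}{3}] = \frac{- 6 \theta^{7} - 6 \theta^{5} + 15 \theta^{2} e^{2 \theta} + 15 e^{2 \theta} + 1}{3 \theta^{2} + 3}, which equals f(\theta).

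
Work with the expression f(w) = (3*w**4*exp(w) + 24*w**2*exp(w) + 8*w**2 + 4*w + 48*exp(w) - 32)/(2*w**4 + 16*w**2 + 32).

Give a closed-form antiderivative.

Differentiate the proposed F(w) back; it has to land on f(w) exactly.
Check: d/dw[-2*w/(w**2/2 + 2) + 3*exp(w)/2 - 1/(w**2 + 4)] = (3*w**4*exp(w) + 24*w**2*exp(w) + 8*w**2 + 4*w + 48*exp(w) - 32)/(2*w**4 + 16*w**2 + 32) = f(w).

An antiderivative is F(w) = -2*w/(w**2/2 + 2) + 3*exp(w)/2 - 1/(w**2 + 4).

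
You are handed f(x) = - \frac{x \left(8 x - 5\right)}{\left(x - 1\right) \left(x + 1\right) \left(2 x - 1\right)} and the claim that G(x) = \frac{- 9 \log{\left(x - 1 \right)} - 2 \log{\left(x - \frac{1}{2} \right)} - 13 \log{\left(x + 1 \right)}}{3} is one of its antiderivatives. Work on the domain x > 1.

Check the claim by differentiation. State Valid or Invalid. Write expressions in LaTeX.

Invalid: d/dx[G] - f = \frac{- 8 x^{2} + 5 x}{2 x^{3} - x^{2} - 2 x + 1}, which is not 0.

d/dx[G] = \frac{- 16 x^{2} + 10 x}{2 x^{3} - x^{2} - 2 x + 1}
d/dx[G] - f(x) = \frac{- 8 x^{2} + 5 x}{2 x^{3} - x^{2} - 2 x + 1} != 0.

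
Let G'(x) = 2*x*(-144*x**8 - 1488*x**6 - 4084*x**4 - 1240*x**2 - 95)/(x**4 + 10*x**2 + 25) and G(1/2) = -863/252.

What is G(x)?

Recover the given G'(x) by differentiating a candidate G(x); any mismatch rules it out.
A general antiderivative is 3*(-4*x**2 - 2/3)**3/4 - 5/(x**2 + 5) + C.
The condition gives C = -863/252 - (-1115/252) = 1.
So G(x) = -48*x**6 - 24*x**4 - 4*x**2 + 7/9 - 5/(x**2 + 5).
Check: d/dx[-48*x**6 - 24*x**4 - 4*x**2 + 7/9 - 5/(x**2 + 5)] = (-288*x**9 - 2976*x**7 - 8168*x**5 - 2480*x**3 - 190*x)/(x**4 + 10*x**2 + 25), which equals G'(x).

G(x) = -48*x**6 - 24*x**4 - 4*x**2 + 7/9 - 5/(x**2 + 5)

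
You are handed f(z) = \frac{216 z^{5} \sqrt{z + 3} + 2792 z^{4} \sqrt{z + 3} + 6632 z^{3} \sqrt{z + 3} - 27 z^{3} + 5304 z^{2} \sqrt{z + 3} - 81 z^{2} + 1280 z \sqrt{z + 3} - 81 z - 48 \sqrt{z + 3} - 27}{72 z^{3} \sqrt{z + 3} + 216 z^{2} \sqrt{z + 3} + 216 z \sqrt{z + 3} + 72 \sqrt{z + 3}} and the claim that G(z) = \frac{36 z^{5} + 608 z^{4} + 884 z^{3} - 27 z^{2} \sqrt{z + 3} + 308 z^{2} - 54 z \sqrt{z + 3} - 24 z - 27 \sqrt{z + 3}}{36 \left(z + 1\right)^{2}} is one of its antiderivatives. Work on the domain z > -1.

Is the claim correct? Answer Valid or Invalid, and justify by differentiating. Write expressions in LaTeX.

d/dz[G] = \frac{216 z^{5} \sqrt{z + 3} + 2792 z^{4} \sqrt{z + 3} + 6632 z^{3} \sqrt{z + 3} - 27 z^{3} + 5304 z^{2} \sqrt{z + 3} - 81 z^{2} + 1280 z \sqrt{z + 3} - 81 z - 48 \sqrt{z + 3} - 27}{72 z^{3} \sqrt{z + 3} + 216 z^{2} \sqrt{z + 3} + 216 z \sqrt{z + 3} + 72 \sqrt{z + 3}}
This equals f(z) exactly, so the claim holds.

Valid: G'(z) = f(z).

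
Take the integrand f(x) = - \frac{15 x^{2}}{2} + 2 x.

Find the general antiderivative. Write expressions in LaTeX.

The integrand splits into summands that can be handled one at a time.
Check: d/dx[\frac{- 5 x^{3} + 2 x^{2} + 2}{2}] = - \frac{15 x^{2}}{2} + 2 x = f(x).

F(x) = \frac{- 5 x^{3} + 2 x^{2} + 2}{2} + C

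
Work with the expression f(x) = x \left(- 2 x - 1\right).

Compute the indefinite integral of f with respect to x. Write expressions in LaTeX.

F(x) = \frac{x^{2} \left(- 4 x - 3\right)}{6} + C

Recover f(x) by differentiating a candidate F(x); any mismatch rules it out.
Check: d/dx[\frac{x^{2} \left(- 4 x - 3\right)}{6}] = - 2 x^{2} - x, which equals f(x).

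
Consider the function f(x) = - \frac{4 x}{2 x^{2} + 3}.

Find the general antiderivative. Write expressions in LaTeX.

F(x) = - \log{\left(2 x^{2} + 3 \right)} + C

The substitution u = 2 x^{2} + 3 works: f is exactly (dF/du)*(du/dx) for that inner function.
Check: d/dx[- \log{\left(2 x^{2} + 3 \right)}] = - \frac{4 x}{2 x^{2} + 3} = f(x).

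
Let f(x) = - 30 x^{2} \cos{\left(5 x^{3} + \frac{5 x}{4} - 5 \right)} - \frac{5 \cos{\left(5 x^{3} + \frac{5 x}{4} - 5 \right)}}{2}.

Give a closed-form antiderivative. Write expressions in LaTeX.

The substitution u = 5 x^{3} + \frac{5 x}{4} - 5 works: f is exactly (dF/du)*(du/dx) for that inner function.
Check: d/dx[- 2 \sin{\left(5 x^{3} + \frac{5 x}{4} - 5 \right)}] = - 30 x^{2} \cos{\left(5 x^{3} + \frac{5 x}{4} - 5 \right)} - \frac{5 \cos{\left(5 x^{3} + \frac{5 x}{4} - 5 \right)}}{2} = f(x).

An antiderivative is F(x) = - 2 \sin{\left(5 x^{3} + \frac{5 x}{4} - 5 \right)}.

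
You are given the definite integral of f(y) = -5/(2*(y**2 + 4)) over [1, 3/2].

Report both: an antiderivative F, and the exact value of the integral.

Check any antiderivative F(y) by computing F'(y) and comparing it with f(y).
F(y) = -5*atan(y/2)/4 is an antiderivative of f.
Check: d/dy[-5*atan(y/2)/4] = -5/(2*y**2 + 8), which equals f(y).
F(3/2) = -5*atan(3/4)/4; F(1) = -5*atan(1/2)/4.
Integral = F(3/2) - F(1) = -5*atan(3/4)/4 + 5*atan(1/2)/4.

Antiderivative: F(y) = -5*atan(y/2)/4; value = -5*atan(3/4)/4 + 5*atan(1/2)/4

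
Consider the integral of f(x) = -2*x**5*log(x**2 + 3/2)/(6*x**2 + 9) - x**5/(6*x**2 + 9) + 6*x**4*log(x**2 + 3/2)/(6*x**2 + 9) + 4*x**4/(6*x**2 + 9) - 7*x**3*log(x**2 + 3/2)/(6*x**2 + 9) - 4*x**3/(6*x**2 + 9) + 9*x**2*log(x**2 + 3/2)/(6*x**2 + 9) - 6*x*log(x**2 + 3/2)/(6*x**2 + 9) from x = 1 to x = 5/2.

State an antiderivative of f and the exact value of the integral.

Recognize the product-rule pattern: f = u'v + uv' with u = -3*(x**2/3 - 2*x/3)**2/4, v = log(x**2 + 3/2), so integration by parts undoes it.
F(x) = -x**2*(x - 2)**2*log(x**2 + 3/2)/12 is an antiderivative of f.
Check: d/dx[-x**2*(x - 2)**2*log(x**2 + 3/2)/12] = (-2*x**5*log(x**2 + 3/2) - x**5 + 6*x**4*log(x**2 + 3/2) + 4*x**4 - 7*x**3*log(x**2 + 3/2) - 4*x**3 + 9*x**2*log(x**2 + 3/2) - 6*x*log(x**2 + 3/2))/(6*x**2 + 9), which equals f(x).
F(5/2) = -25*log(31/4)/192; F(1) = -log(5/2)/12.
Integral = F(5/2) - F(1) = -25*log(31/4)/192 + log(5/2)/12.

Antiderivative: F(x) = -x**2*(x - 2)**2*log(x**2 + 3/2)/12; value = -25*log(31/4)/192 + log(5/2)/12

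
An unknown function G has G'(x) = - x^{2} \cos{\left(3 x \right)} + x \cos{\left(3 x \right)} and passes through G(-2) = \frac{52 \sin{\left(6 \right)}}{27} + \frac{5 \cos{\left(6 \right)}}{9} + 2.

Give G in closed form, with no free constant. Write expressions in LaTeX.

Integrate term by term and add the pieces.
A general antiderivative is - \frac{x^{2} \sin{\left(3 x \right)}}{3} + \frac{x \sin{\left(3 x \right)}}{3} - \frac{2 x \cos{\left(3 x \right)}}{9} + \frac{2 \sin{\left(3 x \right)}}{27} + \frac{\cos{\left(3 x \right)}}{9} + C.
The condition gives C = \frac{52 \sin{\left(6 \right)}}{27} + \frac{5 \cos{\left(6 \right)}}{9} + 2 - (\frac{52 \sin{\left(6 \right)}}{27} + \frac{5 \cos{\left(6 \right)}}{9}) = 2.
So G(x) = \frac{- 9 x^{2} \sin{\left(3 x \right)} + 9 x \sin{\left(3 x \right)} - 6 x \cos{\left(3 x \right)} + 2 \sin{\left(3 x \right)} + 3 \cos{\left(3 x \right)} + 54}{27}.
Check: d/dx[\frac{- 9 x^{2} \sin{\left(3 x \right)} + 9 x \sin{\left(3 x \right)} - 6 x \cos{\left(3 x \right)} + 2 \sin{\left(3 x \right)} + 3 \cos{\left(3 x \right)} + 54}{27}] = - x^{2} \cos{\left(3 x \right)} + x \cos{\left(3 x \right)} = G'(x).

G(x) = \frac{- 9 x^{2} \sin{\left(3 x \right)} + 9 x \sin{\left(3 x \right)} - 6 x \cos{\left(3 x \right)} + 2 \sin{\left(3 x \right)} + 3 \cos{\left(3 x \right)} + 54}{27}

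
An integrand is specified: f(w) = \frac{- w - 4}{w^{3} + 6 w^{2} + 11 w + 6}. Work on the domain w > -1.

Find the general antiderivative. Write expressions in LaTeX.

Factor the denominator (\left(w + 1\right) \left(w + 2\right) \left(w + 3\right)) and decompose: f = - \frac{1}{2 \left(w + 3\right)} + \frac{2}{w + 2} - \frac{3}{2 \left(w + 1\right)}; each piece integrates to a log, atan, or power term.
Check: d/dw[- \frac{3 \log{\left(w + 1 \right)}}{2} + 2 \log{\left(w + 2 \right)} - \frac{\log{\left(w + 3 \right)}}{2}] = \frac{- w - 4}{w^{3} + 6 w^{2} + 11 w + 6} = f(w).

F(w) = - \frac{3 \log{\left(w + 1 \right)}}{2} + 2 \log{\left(w + 2 \right)} - \frac{\log{\left(w + 3 \right)}}{2} + C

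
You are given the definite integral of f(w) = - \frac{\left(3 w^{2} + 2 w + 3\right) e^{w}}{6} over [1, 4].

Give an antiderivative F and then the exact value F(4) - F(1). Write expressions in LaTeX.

Antiderivative: F(w) = \frac{\left(- 3 w^{2} + 4 w - 7\right) e^{w}}{6}; value = e - \frac{13 e^{4}}{2}

Recognize the product-rule pattern: f = u'v + uv' with u = - \frac{w^{2}}{2} + \frac{2 w}{3} - \frac{7}{6}, v = e^{w}, so integration by parts undoes it.
F(w) = \frac{\left(- 3 w^{2} + 4 w - 7\right) e^{w}}{6} is an antiderivative of f.
Check: d/dw[\frac{\left(- 3 w^{2} + 4 w - 7\right) e^{w}}{6}] = - \frac{w^{2} e^{w}}{2} - \frac{w e^{w}}{3} - \frac{e^{w}}{2}, which equals f(w).
F(4) = - \frac{13 e^{4}}{2}; F(1) = - e.
Integral = F(4) - F(1) = e - \frac{13 e^{4}}{2}.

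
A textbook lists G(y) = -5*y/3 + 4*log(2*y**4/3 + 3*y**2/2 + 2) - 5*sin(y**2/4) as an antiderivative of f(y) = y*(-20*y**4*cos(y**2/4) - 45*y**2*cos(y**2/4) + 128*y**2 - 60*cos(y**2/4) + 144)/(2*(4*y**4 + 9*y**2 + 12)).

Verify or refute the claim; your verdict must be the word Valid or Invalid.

Invalid: d/dy[G] - f = -5/3, which is not 0.

d/dy[G] = (-60*y**5*cos(y**2/4) - 40*y**4 - 135*y**3*cos(y**2/4) + 384*y**3 - 90*y**2 - 180*y*cos(y**2/4) + 432*y - 120)/(24*y**4 + 54*y**2 + 72)
d/dy[G] - f(y) = -5/3 != 0.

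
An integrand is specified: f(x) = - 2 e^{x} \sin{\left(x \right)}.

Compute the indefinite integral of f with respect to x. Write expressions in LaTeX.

For F(x) to be correct the identity F'(x) - f(x) = 0 must hold.
Check: d/dx[- e^{x} \sin{\left(x \right)} + e^{x} \cos{\left(x \right)}] = - 2 e^{x} \sin{\left(x \right)} = f(x).

F(x) = - e^{x} \sin{\left(x \right)} + e^{x} \cos{\left(x \right)} + C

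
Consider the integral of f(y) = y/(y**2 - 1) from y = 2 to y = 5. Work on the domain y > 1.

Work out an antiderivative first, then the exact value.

Factor the denominator ((y - 1)*(y + 1)) and decompose: f = 1/(2*(y + 1)) + 1/(2*(y - 1)); each piece integrates to a log, atan, or power term.
F(y) = log(y**2 - 1)/2 is an antiderivative of f.
Check: d/dy[log(y**2 - 1)/2] = y/(y**2 - 1) = f(y).
F(5) = log(24)/2; F(2) = log(3)/2.
Integral = F(5) - F(2) = -log(3)/2 + log(24)/2.

Antiderivative: F(y) = log(y**2 - 1)/2; value = -log(3)/2 + log(24)/2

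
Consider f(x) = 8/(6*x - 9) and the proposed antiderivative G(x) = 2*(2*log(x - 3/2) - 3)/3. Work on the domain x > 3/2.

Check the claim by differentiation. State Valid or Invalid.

d/dx[G] = 8/(6*x - 9)
This equals f(x) exactly, so the claim holds.

Valid - differentiating G returns exactly f.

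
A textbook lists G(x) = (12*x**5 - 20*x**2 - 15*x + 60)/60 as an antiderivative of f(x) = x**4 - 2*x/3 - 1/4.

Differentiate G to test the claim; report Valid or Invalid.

Valid. The derivative of G reproduces f.

d/dx[G] = x**4 - 2*x/3 - 1/4
This equals f(x) exactly, so the claim holds.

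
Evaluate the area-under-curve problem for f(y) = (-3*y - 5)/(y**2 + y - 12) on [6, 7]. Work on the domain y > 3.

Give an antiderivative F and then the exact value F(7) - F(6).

Antiderivative: F(y) = -2*log(y - 3) - log(y + 4); value = -2*log(4) - log(11) + 2*log(3) + log(10)

The denominator factors as (y - 3)*(y + 4); partial fractions split f into directly integrable pieces: -1/(y + 4) - 2/(y - 3).
F(y) = -2*log(y - 3) - log(y + 4) is an antiderivative of f.
Check: d/dy[-2*log(y - 3) - log(y + 4)] = (-3*y - 5)/(y**2 + y - 12) = f(y).
F(7) = -2*log(4) - log(11); F(6) = -log(10) - 2*log(3).
Integral = F(7) - F(6) = -2*log(4) - log(11) + 2*log(3) + log(10).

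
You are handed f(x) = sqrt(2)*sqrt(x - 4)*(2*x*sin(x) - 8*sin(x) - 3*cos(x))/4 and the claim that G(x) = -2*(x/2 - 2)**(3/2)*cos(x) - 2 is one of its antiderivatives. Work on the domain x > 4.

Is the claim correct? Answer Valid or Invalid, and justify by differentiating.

Valid - differentiating G returns exactly f.

d/dx[G] = sqrt(2)*(2*x*sqrt(x - 4)*sin(x) - 8*sqrt(x - 4)*sin(x) - 3*sqrt(x - 4)*cos(x))/4
This equals f(x) exactly, so the claim holds.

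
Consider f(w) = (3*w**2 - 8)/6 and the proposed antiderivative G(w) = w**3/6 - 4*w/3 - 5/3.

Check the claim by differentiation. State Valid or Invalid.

d/dw[G] = w**2/2 - 4/3
This equals f(w) exactly, so the claim holds.

Valid: G'(w) = f(w).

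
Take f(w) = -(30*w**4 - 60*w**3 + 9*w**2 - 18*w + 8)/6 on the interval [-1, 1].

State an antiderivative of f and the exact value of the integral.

Antiderivative: F(w) = -w*(6*w**4 - 15*w**3 + 3*w**2 - 9*w + 8)/6; value = -17/3

A candidate is checked by its d/dw: the result must match f(w).
F(w) = -w*(6*w**4 - 15*w**3 + 3*w**2 - 9*w + 8)/6 is an antiderivative of f.
Check: d/dw[-w*(6*w**4 - 15*w**3 + 3*w**2 - 9*w + 8)/6] = -5*w**4 + 10*w**3 - 3*w**2/2 + 3*w - 4/3, which equals f(w).
F(1) = 7/6; F(-1) = 41/6.
Integral = F(1) - F(-1) = -17/3.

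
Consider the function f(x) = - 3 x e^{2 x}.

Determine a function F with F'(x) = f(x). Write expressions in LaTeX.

An antiderivative is F(x) = - \frac{3 x e^{2 x}}{2} + \frac{3 e^{2 x}}{4}.

f has the shape u'v + uv' for u = \frac{3}{4} - \frac{3 x}{2} and v = e^{2 x} — it is the derivative of the product u*v.
Check: d/dx[- \frac{3 x e^{2 x}}{2} + \frac{3 e^{2 x}}{4}] = - 3 x e^{2 x} = f(x).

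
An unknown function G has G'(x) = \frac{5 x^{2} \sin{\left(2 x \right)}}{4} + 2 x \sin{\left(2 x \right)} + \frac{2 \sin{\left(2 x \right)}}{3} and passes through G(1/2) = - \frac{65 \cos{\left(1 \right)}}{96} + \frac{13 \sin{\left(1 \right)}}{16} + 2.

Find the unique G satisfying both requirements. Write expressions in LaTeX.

Integrate term by term and add the pieces.
A general antiderivative is - \frac{5 x^{2} \cos{\left(2 x \right)}}{8} + \frac{5 x \sin{\left(2 x \right)}}{8} - x \cos{\left(2 x \right)} + \frac{\sin{\left(2 x \right)}}{2} - \frac{\cos{\left(2 x \right)}}{48} + C.
The condition gives C = - \frac{65 \cos{\left(1 \right)}}{96} + \frac{13 \sin{\left(1 \right)}}{16} + 2 - (- \frac{65 \cos{\left(1 \right)}}{96} + \frac{13 \sin{\left(1 \right)}}{16}) = 2.
So G(x) = - \frac{5 x^{2} \cos{\left(2 x \right)}}{8} + \frac{5 x \sin{\left(2 x \right)}}{8} - x \cos{\left(2 x \right)} + \frac{\sin{\left(2 x \right)}}{2} - \frac{\cos{\left(2 x \right)}}{48} + 2.
Check: d/dx[- \frac{5 x^{2} \cos{\left(2 x \right)}}{8} + \frac{5 x \sin{\left(2 x \right)}}{8} - x \cos{\left(2 x \right)} + \frac{\sin{\left(2 x \right)}}{2} - \frac{\cos{\left(2 x \right)}}{48} + 2] = \frac{5 x^{2} \sin{\left(2 x \right)}}{4} + 2 x \sin{\left(2 x \right)} + \frac{2 \sin{\left(2 x \right)}}{3} = G'(x).

G(x) = - \frac{5 x^{2} \cos{\left(2 x \right)}}{8} + \frac{5 x \sin{\left(2 x \right)}}{8} - x \cos{\left(2 x \right)} + \frac{\sin{\left(2 x \right)}}{2} - \frac{\cos{\left(2 x \right)}}{48} + 2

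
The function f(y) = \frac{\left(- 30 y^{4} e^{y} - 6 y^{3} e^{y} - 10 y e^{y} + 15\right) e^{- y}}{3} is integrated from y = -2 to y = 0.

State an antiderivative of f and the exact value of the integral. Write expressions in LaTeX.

Antiderivative: F(y) = - 2 y^{5} - \frac{y^{4}}{2} - \frac{5 y^{2}}{3} - 5 e^{- y}; value = - \frac{163}{3} + 5 e^{2}

A candidate is checked by its d/dy: the result must match f(y).
F(y) = - 2 y^{5} - \frac{y^{4}}{2} - \frac{5 y^{2}}{3} - 5 e^{- y} is an antiderivative of f.
Check: d/dy[- 2 y^{5} - \frac{y^{4}}{2} - \frac{5 y^{2}}{3} - 5 e^{- y}] = \frac{\left(- 30 y^{4} e^{y} - 6 y^{3} e^{y} - 10 y e^{y} + 15\right) e^{- y}}{3} = f(y).
F(0) = -5; F(-2) = \frac{148}{3} - 5 e^{2}.
Integral = F(0) - F(-2) = - \frac{163}{3} + 5 e^{2}.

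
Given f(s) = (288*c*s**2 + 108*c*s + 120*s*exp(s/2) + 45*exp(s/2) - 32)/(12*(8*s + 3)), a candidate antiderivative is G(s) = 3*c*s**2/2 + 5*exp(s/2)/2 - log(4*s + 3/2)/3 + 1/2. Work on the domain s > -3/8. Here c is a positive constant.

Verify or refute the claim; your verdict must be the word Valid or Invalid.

d/ds[G] = (288*c*s**2 + 108*c*s + 120*s*exp(s/2) + 45*exp(s/2) - 32)/(96*s + 36)
This equals f(s) exactly, so the claim holds.

Valid. The derivative of G reproduces f.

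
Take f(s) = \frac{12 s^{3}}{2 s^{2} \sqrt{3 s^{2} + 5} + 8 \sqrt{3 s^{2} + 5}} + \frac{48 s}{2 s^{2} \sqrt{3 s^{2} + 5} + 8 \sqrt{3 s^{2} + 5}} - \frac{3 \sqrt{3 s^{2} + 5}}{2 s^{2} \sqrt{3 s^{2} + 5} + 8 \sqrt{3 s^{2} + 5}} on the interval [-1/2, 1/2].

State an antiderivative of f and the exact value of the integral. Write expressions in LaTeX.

The integrand splits into summands that can be handled one at a time.
F(s) = 2 \sqrt{3 s^{2} + 5} - \frac{3 \operatorname{atan}{\left(\frac{s}{2} \right)}}{4} is an antiderivative of f.
Check: d/ds[2 \sqrt{3 s^{2} + 5} - \frac{3 \operatorname{atan}{\left(\frac{s}{2} \right)}}{4}] = \frac{12 s^{3} + 48 s - 3 \sqrt{3 s^{2} + 5}}{2 s^{2} \sqrt{3 s^{2} + 5} + 8 \sqrt{3 s^{2} + 5}}, which equals f(s).
F(1/2) = - \frac{3 \operatorname{atan}{\left(\frac{1}{4} \right)}}{4} + \sqrt{23}; F(-1/2) = \frac{3 \operatorname{atan}{\left(\frac{1}{4} \right)}}{4} + \sqrt{23}.
Integral = F(1/2) - F(-1/2) = - \frac{3 \operatorname{atan}{\left(\frac{1}{4} \right)}}{2}.

Antiderivative: F(s) = 2 \sqrt{3 s^{2} + 5} - \frac{3 \operatorname{atan}{\left(\frac{s}{2} \right)}}{4}; value = - \frac{3 \operatorname{atan}{\left(\frac{1}{4} \right)}}{2}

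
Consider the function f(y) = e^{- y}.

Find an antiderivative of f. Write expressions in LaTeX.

Since d/dy undoes antidifferentiation here, F'(y) = f(y) is required of F(y).
Check: d/dy[- e^{- y}] = e^{- y} = f(y).

An antiderivative is F(y) = - e^{- y}.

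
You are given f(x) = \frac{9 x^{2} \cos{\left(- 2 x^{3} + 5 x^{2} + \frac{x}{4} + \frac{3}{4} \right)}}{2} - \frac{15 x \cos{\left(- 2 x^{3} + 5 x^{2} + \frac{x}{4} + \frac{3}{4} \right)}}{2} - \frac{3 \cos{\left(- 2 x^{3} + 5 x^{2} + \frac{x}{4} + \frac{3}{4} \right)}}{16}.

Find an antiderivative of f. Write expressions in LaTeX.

An antiderivative is F(x) = - \frac{3 \sin{\left(- 2 x^{3} + 5 x^{2} + \frac{x}{4} + \frac{3}{4} \right)}}{4}.

The substitution u = - 2 x^{3} + 5 x^{2} + \frac{x}{4} + \frac{3}{4} works: f is exactly (dF/du)*(du/dx) for that inner function.
Check: d/dx[- \frac{3 \sin{\left(- 2 x^{3} + 5 x^{2} + \frac{x}{4} + \frac{3}{4} \right)}}{4}] = \frac{9 x^{2} \cos{\left(- 2 x^{3} + 5 x^{2} + \frac{x}{4} + \frac{3}{4} \right)}}{2} - \frac{15 x \cos{\left(- 2 x^{3} + 5 x^{2} + \frac{x}{4} + \frac{3}{4} \right)}}{2} - \frac{3 \cos{\left(- 2 x^{3} + 5 x^{2} + \frac{x}{4} + \frac{3}{4} \right)}}{16} = f(x).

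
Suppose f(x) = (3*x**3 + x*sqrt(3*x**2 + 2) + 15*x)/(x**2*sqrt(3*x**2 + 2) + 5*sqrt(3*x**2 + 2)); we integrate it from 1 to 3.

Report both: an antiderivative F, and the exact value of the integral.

Differentiate the proposed F(x) back; it has to land on f(x) exactly.
F(x) = sqrt(3*x**2 + 2) + log(x**2 + 5)/2 is an antiderivative of f.
Check: d/dx[sqrt(3*x**2 + 2) + log(x**2 + 5)/2] = (3*x**3 + x*sqrt(3*x**2 + 2) + 15*x)/(x**2*sqrt(3*x**2 + 2) + 5*sqrt(3*x**2 + 2)) = f(x).
F(3) = log(14)/2 + sqrt(29); F(1) = log(6)/2 + sqrt(5).
Integral = F(3) - F(1) = -sqrt(5) - log(6)/2 + log(14)/2 + sqrt(29).

Antiderivative: F(x) = sqrt(3*x**2 + 2) + log(x**2 + 5)/2; value = -sqrt(5) - log(6)/2 + log(14)/2 + sqrt(29)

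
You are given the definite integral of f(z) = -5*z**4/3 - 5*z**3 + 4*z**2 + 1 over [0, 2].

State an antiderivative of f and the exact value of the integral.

Antiderivative: F(z) = (-4*z**5 - 15*z**4 + 16*z**3 + 12*z + 15)/12; value = -18

The integrand splits into summands that can be handled one at a time.
F(z) = (-4*z**5 - 15*z**4 + 16*z**3 + 12*z + 15)/12 is an antiderivative of f.
Check: d/dz[(-4*z**5 - 15*z**4 + 16*z**3 + 12*z + 15)/12] = -5*z**4/3 - 5*z**3 + 4*z**2 + 1 = f(z).
F(2) = -67/4; F(0) = 5/4.
Integral = F(2) - F(0) = -18.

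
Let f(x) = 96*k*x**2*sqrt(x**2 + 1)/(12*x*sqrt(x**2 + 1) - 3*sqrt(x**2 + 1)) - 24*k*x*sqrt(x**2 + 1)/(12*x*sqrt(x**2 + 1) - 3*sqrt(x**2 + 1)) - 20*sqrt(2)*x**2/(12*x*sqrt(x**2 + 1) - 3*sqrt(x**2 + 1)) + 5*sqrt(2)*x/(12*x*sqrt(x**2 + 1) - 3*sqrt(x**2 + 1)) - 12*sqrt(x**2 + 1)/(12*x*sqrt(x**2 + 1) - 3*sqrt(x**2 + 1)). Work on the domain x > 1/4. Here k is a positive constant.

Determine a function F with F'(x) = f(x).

The integrand splits into summands that can be handled one at a time.
Check: d/dx[4*k*x**2 - 5*sqrt(2*x**2 + 2)/3 - log(2*x - 1/2)] = (96*k*x**2*sqrt(x**2 + 1) - 24*k*x*sqrt(x**2 + 1) - 20*sqrt(2)*x**2 + 5*sqrt(2)*x - 12*sqrt(x**2 + 1))/(12*x*sqrt(x**2 + 1) - 3*sqrt(x**2 + 1)), which equals f(x).

An antiderivative is F(x) = 4*k*x**2 - 5*sqrt(2*x**2 + 2)/3 - log(2*x - 1/2).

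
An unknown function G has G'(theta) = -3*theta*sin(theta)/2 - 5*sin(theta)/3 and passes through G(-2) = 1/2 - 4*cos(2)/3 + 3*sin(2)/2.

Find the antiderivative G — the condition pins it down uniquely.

The integrand splits into summands that can be handled one at a time.
A general antiderivative is 3*theta*cos(theta)/2 - 3*sin(theta)/2 + 5*cos(theta)/3 + C.
The condition gives C = 1/2 - 4*cos(2)/3 + 3*sin(2)/2 - (-4*cos(2)/3 + 3*sin(2)/2) = 1/2.
So G(theta) = (9*theta*cos(theta) - 9*sin(theta) + 10*cos(theta) + 3)/6.
Check: d/dtheta[(9*theta*cos(theta) - 9*sin(theta) + 10*cos(theta) + 3)/6] = -3*theta*sin(theta)/2 - 5*sin(theta)/3 = G'(theta).

G(theta) = (9*theta*cos(theta) - 9*sin(theta) + 10*cos(theta) + 3)/6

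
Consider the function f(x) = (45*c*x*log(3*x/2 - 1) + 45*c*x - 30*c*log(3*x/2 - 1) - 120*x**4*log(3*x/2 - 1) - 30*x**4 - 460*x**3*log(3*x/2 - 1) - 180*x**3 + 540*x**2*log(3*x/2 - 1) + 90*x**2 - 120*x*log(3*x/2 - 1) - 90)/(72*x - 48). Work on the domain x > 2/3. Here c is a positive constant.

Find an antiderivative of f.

An antiderivative is F(x) = -5*(-c*x/2 + x**4/3 + 2*x**3 - x**2 + 1)*log(3*x/2 - 1)/4.

Recognize the product-rule pattern: f = u'v + uv' with u = 5*c*x/8 - 5*x**4/12 - 5*x**3/2 + 5*x**2/4 - 5/4, v = log(3*x/2 - 1), so integration by parts undoes it.
Check: d/dx[-5*(-c*x/2 + x**4/3 + 2*x**3 - x**2 + 1)*log(3*x/2 - 1)/4] = (45*c*x*log(3*x/2 - 1) + 45*c*x - 30*c*log(3*x/2 - 1) - 120*x**4*log(3*x/2 - 1) - 30*x**4 - 460*x**3*log(3*x/2 - 1) - 180*x**3 + 540*x**2*log(3*x/2 - 1) + 90*x**2 - 120*x*log(3*x/2 - 1) - 90)/(72*x - 48) = f(x).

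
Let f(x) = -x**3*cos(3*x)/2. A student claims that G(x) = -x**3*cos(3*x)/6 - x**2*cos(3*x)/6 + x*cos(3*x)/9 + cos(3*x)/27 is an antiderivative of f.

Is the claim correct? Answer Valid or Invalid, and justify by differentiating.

d/dx[G] = x**3*sin(3*x)/2 + x**2*sin(3*x)/2 - x**2*cos(3*x)/2 - x*sin(3*x)/3 - x*cos(3*x)/3 - sin(3*x)/9 + cos(3*x)/9
d/dx[G] - f(x) = x**3*sin(3*x)/2 + x**3*cos(3*x)/2 + x**2*sin(3*x)/2 - x**2*cos(3*x)/2 - x*sin(3*x)/3 - x*cos(3*x)/3 - sin(3*x)/9 + cos(3*x)/9 != 0.

Invalid: d/dx[G] - f = x**3*sin(3*x)/2 + x**3*cos(3*x)/2 + x**2*sin(3*x)/2 - x**2*cos(3*x)/2 - x*sin(3*x)/3 - x*cos(3*x)/3 - sin(3*x)/9 + cos(3*x)/9, which is not 0.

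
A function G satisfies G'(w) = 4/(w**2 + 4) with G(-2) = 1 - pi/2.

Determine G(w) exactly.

Recover the given G'(w) by differentiating a candidate G(w); any mismatch rules it out.
A general antiderivative is 2*atan(w/2) + C.
The condition gives C = 1 - pi/2 - (-pi/2) = 1.
So G(w) = 2*atan(w/2) + 1.
Check: d/dw[2*atan(w/2) + 1] = 4/(w**2 + 4) = G'(w).

G(w) = 2*atan(w/2) + 1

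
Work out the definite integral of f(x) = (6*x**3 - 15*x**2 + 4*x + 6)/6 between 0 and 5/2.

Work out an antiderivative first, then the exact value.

Antiderivative: F(x) = x*(3*x**3 - 10*x**2 + 4*x + 12)/12; value = 85/64

Check any antiderivative F(x) by computing F'(x) and comparing it with f(x).
F(x) = x*(3*x**3 - 10*x**2 + 4*x + 12)/12 is an antiderivative of f.
Check: d/dx[x*(3*x**3 - 10*x**2 + 4*x + 12)/12] = x**3 - 5*x**2/2 + 2*x/3 + 1, which equals f(x).
F(5/2) = 85/64; F(0) = 0.
Integral = F(5/2) - F(0) = 85/64.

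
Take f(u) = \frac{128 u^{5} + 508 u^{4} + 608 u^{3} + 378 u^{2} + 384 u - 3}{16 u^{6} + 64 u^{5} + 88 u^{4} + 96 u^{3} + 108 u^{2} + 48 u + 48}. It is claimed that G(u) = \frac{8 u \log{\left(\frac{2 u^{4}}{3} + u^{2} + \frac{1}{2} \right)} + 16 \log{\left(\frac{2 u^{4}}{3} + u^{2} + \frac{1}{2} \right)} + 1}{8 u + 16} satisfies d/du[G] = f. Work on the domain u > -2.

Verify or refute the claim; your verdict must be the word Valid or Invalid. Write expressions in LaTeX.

d/du[G] = \frac{128 u^{5} + 508 u^{4} + 608 u^{3} + 378 u^{2} + 384 u - 3}{32 u^{6} + 128 u^{5} + 176 u^{4} + 192 u^{3} + 216 u^{2} + 96 u + 96}
d/du[G] - f(u) = \frac{- 128 u^{5} - 508 u^{4} - 608 u^{3} - 378 u^{2} - 384 u + 3}{32 u^{6} + 128 u^{5} + 176 u^{4} + 192 u^{3} + 216 u^{2} + 96 u + 96} != 0.

Invalid: d/du[G] - f = \frac{- 128 u^{5} - 508 u^{4} - 608 u^{3} - 378 u^{2} - 384 u + 3}{32 u^{6} + 128 u^{5} + 176 u^{4} + 192 u^{3} + 216 u^{2} + 96 u + 96}, which is not 0.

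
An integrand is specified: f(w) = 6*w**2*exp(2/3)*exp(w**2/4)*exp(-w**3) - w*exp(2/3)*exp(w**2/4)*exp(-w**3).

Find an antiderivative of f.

An antiderivative is F(w) = -2*exp(2/3)*exp(w**2/4)*exp(-w**3).

f matches the chain-rule pattern g'(h)*h' with inner function h(w) = -w**3 + w**2/4 + 2/3; substituting u = h(w) collapses the integral.
Check: d/dw[-2*exp(2/3)*exp(w**2/4)*exp(-w**3)] = (6*w**2*exp(2/3)*exp(w**2/4) - w*exp(2/3)*exp(w**2/4))*exp(-w**3), which equals f(w).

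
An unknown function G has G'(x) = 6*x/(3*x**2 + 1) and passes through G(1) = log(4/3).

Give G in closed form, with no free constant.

G(x) = log(x**2 + 1/3)

G'(x) matches the chain-rule pattern g'(h)*h' with inner function h(x) = x**2 + 1/3; substituting u = h(x) collapses the integral.
A general antiderivative is log(x**2 + 1/3) + C.
The condition gives C = log(4/3) - (log(4/3)) = 0.
So G(x) = log(x**2 + 1/3).
Check: d/dx[log(x**2 + 1/3)] = 6*x/(3*x**2 + 1) = G'(x).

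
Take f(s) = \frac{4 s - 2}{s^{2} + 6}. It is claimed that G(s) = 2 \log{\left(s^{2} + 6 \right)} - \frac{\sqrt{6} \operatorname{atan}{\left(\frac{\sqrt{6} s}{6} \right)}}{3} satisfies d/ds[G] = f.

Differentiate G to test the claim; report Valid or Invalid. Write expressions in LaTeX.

d/ds[G] = \frac{4 s - 2}{s^{2} + 6}
This equals f(s) exactly, so the claim holds.

Valid - the claim checks out under differentiation.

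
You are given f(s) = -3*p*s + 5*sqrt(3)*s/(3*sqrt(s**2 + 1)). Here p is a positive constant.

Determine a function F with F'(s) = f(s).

The integrand splits into summands that can be handled one at a time.
Check: d/ds[-3*p*s**2/2 + 5*sqrt(3)*sqrt(s**2 + 1)/3] = (-9*p*s*sqrt(s**2 + 1) + 5*sqrt(3)*s)/(3*sqrt(s**2 + 1)), which equals f(s).

An antiderivative is F(s) = -3*p*s**2/2 + 5*sqrt(3)*sqrt(s**2 + 1)/3.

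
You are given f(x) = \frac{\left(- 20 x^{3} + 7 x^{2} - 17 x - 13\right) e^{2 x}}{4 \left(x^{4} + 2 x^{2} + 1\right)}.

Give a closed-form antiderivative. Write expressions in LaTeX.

An antiderivative F(x) passes only if d/dx[F] lands on f(x) exactly.
Check: d/dx[\frac{\left(- 5 x - \frac{3}{4}\right) e^{2 x}}{4 \left(\frac{x^{2}}{2} + \frac{1}{2}\right)}] = \frac{- 20 x^{3} e^{2 x} + 7 x^{2} e^{2 x} - 17 x e^{2 x} - 13 e^{2 x}}{4 x^{4} + 8 x^{2} + 4}, which equals f(x).

An antiderivative is F(x) = \frac{\left(- 5 x - \frac{3}{4}\right) e^{2 x}}{4 \left(\frac{x^{2}}{2} + \frac{1}{2}\right)}.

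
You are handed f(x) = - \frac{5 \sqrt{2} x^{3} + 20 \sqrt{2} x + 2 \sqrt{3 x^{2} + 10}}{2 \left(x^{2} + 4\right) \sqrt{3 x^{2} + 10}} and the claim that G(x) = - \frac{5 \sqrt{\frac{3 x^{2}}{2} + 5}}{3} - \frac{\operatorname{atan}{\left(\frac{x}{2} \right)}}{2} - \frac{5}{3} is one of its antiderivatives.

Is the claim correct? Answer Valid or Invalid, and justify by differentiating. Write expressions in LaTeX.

d/dx[G] = \frac{- 5 \sqrt{2} x^{3} - 20 \sqrt{2} x - 2 \sqrt{3 x^{2} + 10}}{2 x^{2} \sqrt{3 x^{2} + 10} + 8 \sqrt{3 x^{2} + 10}}
This equals f(x) exactly, so the claim holds.

Valid: G'(x) = f(x).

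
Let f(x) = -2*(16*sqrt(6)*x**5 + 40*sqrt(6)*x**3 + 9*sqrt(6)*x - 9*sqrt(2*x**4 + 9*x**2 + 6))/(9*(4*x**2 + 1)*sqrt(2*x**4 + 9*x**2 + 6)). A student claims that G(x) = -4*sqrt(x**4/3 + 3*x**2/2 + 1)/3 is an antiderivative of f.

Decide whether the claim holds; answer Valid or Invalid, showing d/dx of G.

Invalid: d/dx[G] - f = -2/(4*x**2 + 1), which is not 0.

d/dx[G] = (-8*sqrt(6)*x**3 - 18*sqrt(6)*x)/(9*sqrt(2*x**4 + 9*x**2 + 6))
d/dx[G] - f(x) = -2/(4*x**2 + 1) != 0.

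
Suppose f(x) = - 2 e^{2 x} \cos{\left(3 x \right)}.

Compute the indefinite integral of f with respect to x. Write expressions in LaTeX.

Whatever form F(x) takes, F'(x) = f(x) is non-negotiable.
Check: d/dx[- \frac{2 \left(3 \sin{\left(3 x \right)} + 2 \cos{\left(3 x \right)}\right) e^{2 x}}{13}] = - 2 e^{2 x} \cos{\left(3 x \right)} = f(x).

F(x) = - \frac{2 \left(3 \sin{\left(3 x \right)} + 2 \cos{\left(3 x \right)}\right) e^{2 x}}{13} + C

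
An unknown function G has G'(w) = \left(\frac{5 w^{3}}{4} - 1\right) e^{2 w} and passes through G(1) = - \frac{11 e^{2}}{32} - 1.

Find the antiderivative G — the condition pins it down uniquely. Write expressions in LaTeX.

G(w) = \frac{5 w^{3} e^{2 w}}{8} - \frac{15 w^{2} e^{2 w}}{16} + \frac{15 w e^{2 w}}{16} - \frac{31 e^{2 w}}{32} - 1

Recognize the product-rule pattern: G'(w) = u'v + uv' with u = \frac{5 w^{3}}{8} - \frac{15 w^{2}}{16} + \frac{15 w}{16} - \frac{31}{32}, v = e^{2 w}, so integration by parts undoes it.
A general antiderivative is \frac{\left(20 w^{3} - 30 w^{2} + 30 w - 31\right) e^{2 w}}{32} + C.
The condition gives C = - \frac{11 e^{2}}{32} - 1 - (- \frac{11 e^{2}}{32}) = -1.
So G(w) = \frac{5 w^{3} e^{2 w}}{8} - \frac{15 w^{2} e^{2 w}}{16} + \frac{15 w e^{2 w}}{16} - \frac{31 e^{2 w}}{32} - 1.
Check: d/dw[\frac{5 w^{3} e^{2 w}}{8} - \frac{15 w^{2} e^{2 w}}{16} + \frac{15 w e^{2 w}}{16} - \frac{31 e^{2 w}}{32} - 1] = \frac{5 w^{3} e^{2 w}}{4} - e^{2 w}, which equals G'(w).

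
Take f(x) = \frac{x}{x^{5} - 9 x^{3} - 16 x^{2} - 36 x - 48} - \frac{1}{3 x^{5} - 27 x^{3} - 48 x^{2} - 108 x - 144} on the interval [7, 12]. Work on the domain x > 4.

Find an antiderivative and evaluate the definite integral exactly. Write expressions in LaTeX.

Antiderivative: F(x) = \frac{77 \left(x + 2\right) \log{\left(x - 4 \right)} + 247 \left(x + 2\right) \log{\left(x + 2 \right)} - 162 \left(x + 2\right) \log{\left(x^{2} + 3 \right)} - 204 \sqrt{3} \left(x + 2\right) \operatorname{atan}{\left(\frac{\sqrt{3} x}{3} \right)} - 798}{14364 \left(x + 2\right)}; value = - \frac{3 \log{\left(147 \right)}}{266} - \frac{13 \log{\left(9 \right)}}{756} - \frac{17 \sqrt{3} \operatorname{atan}{\left(4 \sqrt{3} \right)}}{1197} - \frac{11 \log{\left(3 \right)}}{2052} + \frac{5}{2268} + \frac{11 \log{\left(8 \right)}}{2052} + \frac{17 \sqrt{3} \operatorname{atan}{\left(\frac{7 \sqrt{3}}{3} \right)}}{1197} + \frac{3 \log{\left(52 \right)}}{266} + \frac{13 \log{\left(14 \right)}}{756}

Factor the denominator (3 \left(x - 4\right) \left(x + 2\right)^{2} \left(x^{2} + 3\right)) and decompose: f = - \frac{9 x + 17}{399 \left(x^{2} + 3\right)} + \frac{13}{756 \left(x + 2\right)} + \frac{1}{18 \left(x + 2\right)^{2}} + \frac{11}{2052 \left(x - 4\right)}; each piece integrates to a log, atan, or power term.
F(x) = \frac{77 \left(x + 2\right) \log{\left(x - 4 \right)} + 247 \left(x + 2\right) \log{\left(x + 2 \right)} - 162 \left(x + 2\right) \log{\left(x^{2} + 3 \right)} - 204 \sqrt{3} \left(x + 2\right) \operatorname{atan}{\left(\frac{\sqrt{3} x}{3} \right)} - 798}{14364 \left(x + 2\right)} is an antiderivative of f.
Check: d/dx[\frac{77 \left(x + 2\right) \log{\left(x - 4 \right)} + 247 \left(x + 2\right) \log{\left(x + 2 \right)} - 162 \left(x + 2\right) \log{\left(x^{2} + 3 \right)} - 204 \sqrt{3} \left(x + 2\right) \operatorname{atan}{\left(\frac{\sqrt{3} x}{3} \right)} - 798}{14364 \left(x + 2\right)}] = \frac{3 x - 1}{3 x^{5} - 27 x^{3} - 48 x^{2} - 108 x - 144}, which equals f(x).
F(12) = - \frac{3 \log{\left(147 \right)}}{266} - \frac{17 \sqrt{3} \operatorname{atan}{\left(4 \sqrt{3} \right)}}{1197} - \frac{1}{252} + \frac{11 \log{\left(8 \right)}}{2052} + \frac{13 \log{\left(14 \right)}}{756}; F(7) = - \frac{3 \log{\left(52 \right)}}{266} - \frac{17 \sqrt{3} \operatorname{atan}{\left(\frac{7 \sqrt{3}}{3} \right)}}{1197} - \frac{1}{162} + \frac{11 \log{\left(3 \right)}}{2052} + \frac{13 \log{\left(9 \right)}}{756}.
Integral = F(12) - F(7) = - \frac{3 \log{\left(147 \right)}}{266} - \frac{13 \log{\left(9 \right)}}{756} - \frac{17 \sqrt{3} \operatorname{atan}{\left(4 \sqrt{3} \right)}}{1197} - \frac{11 \log{\left(3 \right)}}{2052} + \frac{5}{2268} + \frac{11 \log{\left(8 \right)}}{2052} + \frac{17 \sqrt{3} \operatorname{atan}{\left(\frac{7 \sqrt{3}}{3} \right)}}{1197} + \frac{3 \log{\left(52 \right)}}{266} + \frac{13 \log{\left(14 \right)}}{756}.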